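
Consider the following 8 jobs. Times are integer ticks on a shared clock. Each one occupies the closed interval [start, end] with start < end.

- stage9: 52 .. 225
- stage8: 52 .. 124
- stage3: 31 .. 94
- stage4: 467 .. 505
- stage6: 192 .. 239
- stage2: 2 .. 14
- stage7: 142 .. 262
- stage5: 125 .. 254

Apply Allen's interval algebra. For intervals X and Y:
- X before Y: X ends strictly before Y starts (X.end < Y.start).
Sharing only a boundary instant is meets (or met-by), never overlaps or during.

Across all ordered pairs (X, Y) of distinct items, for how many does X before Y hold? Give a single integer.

Checking all 56 ordered pairs for relation 'before'; matching pairs in alphabetical order:
(stage2, stage3): stage2 before stage3 ✓
(stage2, stage4): stage2 before stage4 ✓
(stage2, stage5): stage2 before stage5 ✓
(stage2, stage6): stage2 before stage6 ✓
(stage2, stage7): stage2 before stage7 ✓
(stage2, stage8): stage2 before stage8 ✓
(stage2, stage9): stage2 before stage9 ✓
(stage3, stage4): stage3 before stage4 ✓
(stage3, stage5): stage3 before stage5 ✓
(stage3, stage6): stage3 before stage6 ✓
(stage3, stage7): stage3 before stage7 ✓
(stage5, stage4): stage5 before stage4 ✓
(stage6, stage4): stage6 before stage4 ✓
(stage7, stage4): stage7 before stage4 ✓
(stage8, stage4): stage8 before stage4 ✓
(stage8, stage5): stage8 before stage5 ✓
(stage8, stage6): stage8 before stage6 ✓
(stage8, stage7): stage8 before stage7 ✓
(stage9, stage4): stage9 before stage4 ✓
Count: 19.

19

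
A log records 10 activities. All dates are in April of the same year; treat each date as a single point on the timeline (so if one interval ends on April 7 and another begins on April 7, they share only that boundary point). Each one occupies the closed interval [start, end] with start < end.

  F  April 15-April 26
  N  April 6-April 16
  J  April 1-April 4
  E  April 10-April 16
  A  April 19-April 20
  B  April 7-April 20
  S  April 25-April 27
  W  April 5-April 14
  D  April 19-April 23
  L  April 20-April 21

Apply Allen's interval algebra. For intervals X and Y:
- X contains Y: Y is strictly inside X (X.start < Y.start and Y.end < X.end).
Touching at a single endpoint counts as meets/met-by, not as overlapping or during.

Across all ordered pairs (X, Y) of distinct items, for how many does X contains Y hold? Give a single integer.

5

Checking all 90 ordered pairs for relation 'contains'; matching pairs in alphabetical order:
(B, E): B contains E ✓
(D, L): D contains L ✓
(F, A): F contains A ✓
(F, D): F contains D ✓
(F, L): F contains L ✓
Count: 5.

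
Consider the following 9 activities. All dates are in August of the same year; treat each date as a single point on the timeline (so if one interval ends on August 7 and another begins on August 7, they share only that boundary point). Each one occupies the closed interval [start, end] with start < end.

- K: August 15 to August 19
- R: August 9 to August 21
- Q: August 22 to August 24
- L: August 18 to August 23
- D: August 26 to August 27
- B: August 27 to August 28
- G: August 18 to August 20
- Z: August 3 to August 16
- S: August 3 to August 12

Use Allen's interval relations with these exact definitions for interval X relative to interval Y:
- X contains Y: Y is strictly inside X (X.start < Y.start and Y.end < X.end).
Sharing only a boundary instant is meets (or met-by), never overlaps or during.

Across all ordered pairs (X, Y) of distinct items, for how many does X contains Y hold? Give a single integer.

Checking all 72 ordered pairs for relation 'contains'; matching pairs in alphabetical order:
(R, G): R contains G ✓
(R, K): R contains K ✓
Count: 2.

2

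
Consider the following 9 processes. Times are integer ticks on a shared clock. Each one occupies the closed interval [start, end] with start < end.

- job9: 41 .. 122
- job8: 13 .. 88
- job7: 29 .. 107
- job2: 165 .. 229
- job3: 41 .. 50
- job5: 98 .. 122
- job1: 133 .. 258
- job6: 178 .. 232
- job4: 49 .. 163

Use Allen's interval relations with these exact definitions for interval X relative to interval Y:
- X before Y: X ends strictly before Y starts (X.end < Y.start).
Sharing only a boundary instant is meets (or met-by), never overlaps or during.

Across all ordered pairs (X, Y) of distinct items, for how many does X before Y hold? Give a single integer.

19

Checking all 72 ordered pairs for relation 'before'; matching pairs in alphabetical order:
(job3, job1): job3 before job1 ✓
(job3, job2): job3 before job2 ✓
(job3, job5): job3 before job5 ✓
(job3, job6): job3 before job6 ✓
(job4, job2): job4 before job2 ✓
(job4, job6): job4 before job6 ✓
(job5, job1): job5 before job1 ✓
(job5, job2): job5 before job2 ✓
(job5, job6): job5 before job6 ✓
(job7, job1): job7 before job1 ✓
(job7, job2): job7 before job2 ✓
(job7, job6): job7 before job6 ✓
(job8, job1): job8 before job1 ✓
(job8, job2): job8 before job2 ✓
(job8, job5): job8 before job5 ✓
(job8, job6): job8 before job6 ✓
(job9, job1): job9 before job1 ✓
(job9, job2): job9 before job2 ✓
(job9, job6): job9 before job6 ✓
Count: 19.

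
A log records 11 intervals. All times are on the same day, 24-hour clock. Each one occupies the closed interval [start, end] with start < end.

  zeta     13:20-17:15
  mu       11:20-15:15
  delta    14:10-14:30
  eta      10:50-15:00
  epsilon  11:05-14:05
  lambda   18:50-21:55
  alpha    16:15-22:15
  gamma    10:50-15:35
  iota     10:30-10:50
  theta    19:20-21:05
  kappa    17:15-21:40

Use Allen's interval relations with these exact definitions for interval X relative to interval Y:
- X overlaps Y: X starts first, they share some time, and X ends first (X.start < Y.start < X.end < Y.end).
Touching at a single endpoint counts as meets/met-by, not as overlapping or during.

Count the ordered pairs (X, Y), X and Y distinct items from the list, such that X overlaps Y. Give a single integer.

8

Checking all 110 ordered pairs for relation 'overlaps'; matching pairs in alphabetical order:
(epsilon, mu): epsilon overlaps mu ✓
(epsilon, zeta): epsilon overlaps zeta ✓
(eta, mu): eta overlaps mu ✓
(eta, zeta): eta overlaps zeta ✓
(gamma, zeta): gamma overlaps zeta ✓
(kappa, lambda): kappa overlaps lambda ✓
(mu, zeta): mu overlaps zeta ✓
(zeta, alpha): zeta overlaps alpha ✓
Count: 8.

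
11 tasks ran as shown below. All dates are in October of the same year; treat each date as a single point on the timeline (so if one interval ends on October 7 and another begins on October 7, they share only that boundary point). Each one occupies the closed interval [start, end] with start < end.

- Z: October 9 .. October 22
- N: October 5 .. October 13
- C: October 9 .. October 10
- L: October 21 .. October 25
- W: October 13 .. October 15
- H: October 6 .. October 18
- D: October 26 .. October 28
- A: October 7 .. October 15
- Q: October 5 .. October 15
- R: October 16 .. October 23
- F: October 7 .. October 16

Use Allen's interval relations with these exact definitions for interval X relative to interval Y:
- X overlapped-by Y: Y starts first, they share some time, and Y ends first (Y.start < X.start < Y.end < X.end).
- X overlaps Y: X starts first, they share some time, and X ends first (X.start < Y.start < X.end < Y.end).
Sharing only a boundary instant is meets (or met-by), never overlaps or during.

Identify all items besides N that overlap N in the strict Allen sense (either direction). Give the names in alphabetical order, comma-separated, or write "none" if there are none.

A, F, H, Z

Target N = [October 5, October 13].
A [October 7, October 15] → overlapped-by → yes.
C [October 9, October 10] → during → no.
D [October 26, October 28] → after → no.
F [October 7, October 16] → overlapped-by → yes.
H [October 6, October 18] → overlapped-by → yes.
L [October 21, October 25] → after → no.
Q [October 5, October 15] → started-by → no.
R [October 16, October 23] → after → no.
W [October 13, October 15] → met-by → no.
Z [October 9, October 22] → overlapped-by → yes.
Result: A, F, H, Z.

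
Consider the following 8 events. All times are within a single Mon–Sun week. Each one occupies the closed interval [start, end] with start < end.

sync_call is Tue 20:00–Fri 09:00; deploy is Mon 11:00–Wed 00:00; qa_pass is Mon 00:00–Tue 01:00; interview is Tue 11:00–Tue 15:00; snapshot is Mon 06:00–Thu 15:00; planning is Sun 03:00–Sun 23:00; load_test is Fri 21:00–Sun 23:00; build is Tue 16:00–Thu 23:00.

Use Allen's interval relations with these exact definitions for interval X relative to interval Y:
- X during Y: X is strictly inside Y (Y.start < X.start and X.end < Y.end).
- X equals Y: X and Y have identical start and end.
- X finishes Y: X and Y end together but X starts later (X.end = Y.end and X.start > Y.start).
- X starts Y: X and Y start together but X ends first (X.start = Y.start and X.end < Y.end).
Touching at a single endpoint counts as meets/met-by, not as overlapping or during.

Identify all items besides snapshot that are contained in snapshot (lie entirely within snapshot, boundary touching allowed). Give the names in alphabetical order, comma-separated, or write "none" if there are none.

Target snapshot = [Mon 06:00, Thu 15:00].
build [Tue 16:00, Thu 23:00] → overlapped-by → no.
deploy [Mon 11:00, Wed 00:00] → during → yes.
interview [Tue 11:00, Tue 15:00] → during → yes.
load_test [Fri 21:00, Sun 23:00] → after → no.
planning [Sun 03:00, Sun 23:00] → after → no.
qa_pass [Mon 00:00, Tue 01:00] → overlaps → no.
sync_call [Tue 20:00, Fri 09:00] → overlapped-by → no.
Result: deploy, interview.

deploy, interview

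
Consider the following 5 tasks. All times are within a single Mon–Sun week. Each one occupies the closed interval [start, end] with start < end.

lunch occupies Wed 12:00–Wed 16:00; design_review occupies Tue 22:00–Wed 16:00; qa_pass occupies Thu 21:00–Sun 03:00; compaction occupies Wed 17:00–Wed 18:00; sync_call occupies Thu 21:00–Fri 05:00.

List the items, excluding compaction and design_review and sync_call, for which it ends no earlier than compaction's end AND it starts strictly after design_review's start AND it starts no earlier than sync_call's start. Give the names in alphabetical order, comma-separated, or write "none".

qa_pass

Conditions: its end is no earlier than compaction's end (X.end >= Wed 18:00) AND its start is strictly after design_review's start (X.start > Tue 22:00) AND its start is no earlier than sync_call's start (X.start >= Thu 21:00).
lunch: end Wed 16:00 >= Wed 18:00? ✗; start Wed 12:00 > Tue 22:00? ✓; start Wed 12:00 >= Thu 21:00? ✗ → no.
qa_pass: end Sun 03:00 >= Wed 18:00? ✓; start Thu 21:00 > Tue 22:00? ✓; start Thu 21:00 >= Thu 21:00? ✓ → yes.
Result: qa_pass.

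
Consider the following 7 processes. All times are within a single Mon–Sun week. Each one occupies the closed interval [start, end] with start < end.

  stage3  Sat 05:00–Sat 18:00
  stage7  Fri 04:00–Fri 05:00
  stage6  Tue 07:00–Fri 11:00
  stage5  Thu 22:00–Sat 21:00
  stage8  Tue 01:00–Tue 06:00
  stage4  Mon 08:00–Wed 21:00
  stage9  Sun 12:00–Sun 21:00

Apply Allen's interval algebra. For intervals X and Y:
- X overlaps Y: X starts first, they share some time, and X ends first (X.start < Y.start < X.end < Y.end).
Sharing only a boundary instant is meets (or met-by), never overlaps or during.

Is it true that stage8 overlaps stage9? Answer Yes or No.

stage8 = [Tue 01:00, Tue 06:00], stage9 = [Sun 12:00, Sun 21:00].
Actual relation of stage8 to stage9: before.
Asked whether 'overlaps' holds → No.

No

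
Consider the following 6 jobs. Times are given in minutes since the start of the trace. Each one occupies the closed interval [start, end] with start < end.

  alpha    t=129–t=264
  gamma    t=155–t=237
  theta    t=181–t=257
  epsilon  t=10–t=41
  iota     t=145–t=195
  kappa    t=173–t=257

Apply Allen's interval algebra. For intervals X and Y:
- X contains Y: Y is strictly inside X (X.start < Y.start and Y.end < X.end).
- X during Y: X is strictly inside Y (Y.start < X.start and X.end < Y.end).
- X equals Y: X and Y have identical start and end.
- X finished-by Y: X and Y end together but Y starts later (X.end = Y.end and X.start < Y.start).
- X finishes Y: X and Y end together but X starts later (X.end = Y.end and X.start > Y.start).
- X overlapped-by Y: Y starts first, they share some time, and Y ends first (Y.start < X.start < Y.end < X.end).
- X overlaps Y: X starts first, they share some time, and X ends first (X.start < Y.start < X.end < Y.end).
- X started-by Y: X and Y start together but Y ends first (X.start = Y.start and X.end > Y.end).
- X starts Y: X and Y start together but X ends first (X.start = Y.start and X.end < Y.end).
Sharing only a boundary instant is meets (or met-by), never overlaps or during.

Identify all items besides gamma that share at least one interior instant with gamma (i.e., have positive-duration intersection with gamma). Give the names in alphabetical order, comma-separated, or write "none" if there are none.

Target gamma = [t=155, t=237].
alpha [t=129, t=264] → contains → yes.
epsilon [t=10, t=41] → before → no.
iota [t=145, t=195] → overlaps → yes.
kappa [t=173, t=257] → overlapped-by → yes.
theta [t=181, t=257] → overlapped-by → yes.
Result: alpha, iota, kappa, theta.

alpha, iota, kappa, theta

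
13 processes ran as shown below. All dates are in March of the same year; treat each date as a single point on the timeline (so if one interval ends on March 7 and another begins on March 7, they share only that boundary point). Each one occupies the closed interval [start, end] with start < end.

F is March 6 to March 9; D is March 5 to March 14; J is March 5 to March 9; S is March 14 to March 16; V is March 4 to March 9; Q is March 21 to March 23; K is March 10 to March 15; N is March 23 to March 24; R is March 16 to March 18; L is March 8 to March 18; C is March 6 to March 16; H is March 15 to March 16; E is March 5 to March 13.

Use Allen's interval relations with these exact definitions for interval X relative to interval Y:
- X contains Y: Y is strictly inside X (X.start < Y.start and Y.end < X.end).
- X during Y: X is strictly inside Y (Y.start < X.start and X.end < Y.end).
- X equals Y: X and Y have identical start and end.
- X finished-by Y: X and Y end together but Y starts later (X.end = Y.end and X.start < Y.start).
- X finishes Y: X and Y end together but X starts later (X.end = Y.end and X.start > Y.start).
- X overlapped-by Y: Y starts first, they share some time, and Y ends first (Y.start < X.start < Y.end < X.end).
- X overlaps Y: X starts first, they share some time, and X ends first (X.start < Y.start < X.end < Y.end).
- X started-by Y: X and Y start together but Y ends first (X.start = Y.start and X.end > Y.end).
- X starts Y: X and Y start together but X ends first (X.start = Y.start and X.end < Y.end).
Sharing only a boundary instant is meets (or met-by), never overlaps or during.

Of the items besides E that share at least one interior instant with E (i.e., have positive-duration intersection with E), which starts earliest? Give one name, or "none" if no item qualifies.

Target E = [March 5, March 13].
C [March 6, March 16] → overlapped-by → candidate.
D [March 5, March 14] → started-by → candidate.
F [March 6, March 9] → during → candidate.
H [March 15, March 16] → after → excluded.
J [March 5, March 9] → starts → candidate.
K [March 10, March 15] → overlapped-by → candidate.
L [March 8, March 18] → overlapped-by → candidate.
N [March 23, March 24] → after → excluded.
Q [March 21, March 23] → after → excluded.
R [March 16, March 18] → after → excluded.
S [March 14, March 16] → after → excluded.
V [March 4, March 9] → overlaps → candidate.
Among candidates, earliest start is March 4 → V.

V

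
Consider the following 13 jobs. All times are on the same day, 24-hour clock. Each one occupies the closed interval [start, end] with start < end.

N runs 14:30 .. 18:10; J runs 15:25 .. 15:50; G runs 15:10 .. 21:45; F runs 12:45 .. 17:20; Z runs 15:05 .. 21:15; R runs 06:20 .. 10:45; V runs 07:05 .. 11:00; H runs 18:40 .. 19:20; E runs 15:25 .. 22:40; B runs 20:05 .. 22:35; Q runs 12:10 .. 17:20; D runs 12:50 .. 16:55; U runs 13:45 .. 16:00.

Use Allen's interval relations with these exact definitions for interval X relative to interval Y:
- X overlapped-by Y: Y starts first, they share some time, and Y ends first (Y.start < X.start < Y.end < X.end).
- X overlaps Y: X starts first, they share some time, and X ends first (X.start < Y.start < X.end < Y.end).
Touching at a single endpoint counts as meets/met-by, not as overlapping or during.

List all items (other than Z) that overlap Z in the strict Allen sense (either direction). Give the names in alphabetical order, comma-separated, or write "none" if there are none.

Target Z = [15:05, 21:15].
B [20:05, 22:35] → overlapped-by → yes.
D [12:50, 16:55] → overlaps → yes.
E [15:25, 22:40] → overlapped-by → yes.
F [12:45, 17:20] → overlaps → yes.
G [15:10, 21:45] → overlapped-by → yes.
H [18:40, 19:20] → during → no.
J [15:25, 15:50] → during → no.
N [14:30, 18:10] → overlaps → yes.
Q [12:10, 17:20] → overlaps → yes.
R [06:20, 10:45] → before → no.
U [13:45, 16:00] → overlaps → yes.
V [07:05, 11:00] → before → no.
Result: B, D, E, F, G, N, Q, U.

B, D, E, F, G, N, Q, U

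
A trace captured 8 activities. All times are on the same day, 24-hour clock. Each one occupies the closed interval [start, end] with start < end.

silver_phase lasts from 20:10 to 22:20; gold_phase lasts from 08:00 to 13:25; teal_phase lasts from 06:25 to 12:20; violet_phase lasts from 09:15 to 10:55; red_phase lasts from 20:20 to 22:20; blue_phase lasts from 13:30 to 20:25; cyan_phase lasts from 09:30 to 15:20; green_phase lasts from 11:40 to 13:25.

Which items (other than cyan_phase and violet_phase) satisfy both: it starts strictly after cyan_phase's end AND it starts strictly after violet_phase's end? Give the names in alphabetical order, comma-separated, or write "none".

Conditions: its start is strictly after cyan_phase's end (X.start > 15:20) AND its start is strictly after violet_phase's end (X.start > 10:55).
blue_phase: start 13:30 > 15:20? ✗; start 13:30 > 10:55? ✓ → no.
gold_phase: start 08:00 > 15:20? ✗; start 08:00 > 10:55? ✗ → no.
green_phase: start 11:40 > 15:20? ✗; start 11:40 > 10:55? ✓ → no.
red_phase: start 20:20 > 15:20? ✓; start 20:20 > 10:55? ✓ → yes.
silver_phase: start 20:10 > 15:20? ✓; start 20:10 > 10:55? ✓ → yes.
teal_phase: start 06:25 > 15:20? ✗; start 06:25 > 10:55? ✗ → no.
Result: red_phase, silver_phase.

red_phase, silver_phase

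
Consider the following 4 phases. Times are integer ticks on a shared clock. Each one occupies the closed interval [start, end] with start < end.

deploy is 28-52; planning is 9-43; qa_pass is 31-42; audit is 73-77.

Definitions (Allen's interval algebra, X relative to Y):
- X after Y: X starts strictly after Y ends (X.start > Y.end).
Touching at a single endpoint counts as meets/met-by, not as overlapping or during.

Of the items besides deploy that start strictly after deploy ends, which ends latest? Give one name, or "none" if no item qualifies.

audit

Target deploy = [28, 52].
audit [73, 77] → after → candidate.
planning [9, 43] → overlaps → excluded.
qa_pass [31, 42] → during → excluded.
Among candidates, latest end is 77 → audit.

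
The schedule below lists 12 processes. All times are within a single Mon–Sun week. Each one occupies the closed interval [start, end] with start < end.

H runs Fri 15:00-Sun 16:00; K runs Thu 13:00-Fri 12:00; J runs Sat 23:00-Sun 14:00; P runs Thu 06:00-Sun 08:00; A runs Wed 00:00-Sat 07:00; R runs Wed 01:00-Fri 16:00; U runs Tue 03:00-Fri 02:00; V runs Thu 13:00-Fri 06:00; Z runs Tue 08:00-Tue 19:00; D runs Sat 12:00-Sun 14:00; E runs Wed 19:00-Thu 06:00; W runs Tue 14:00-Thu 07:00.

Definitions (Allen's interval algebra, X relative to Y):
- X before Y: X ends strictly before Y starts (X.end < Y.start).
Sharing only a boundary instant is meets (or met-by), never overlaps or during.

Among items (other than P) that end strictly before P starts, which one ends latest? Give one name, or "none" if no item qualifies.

Target P = [Thu 06:00, Sun 08:00].
A [Wed 00:00, Sat 07:00] → overlaps → excluded.
D [Sat 12:00, Sun 14:00] → overlapped-by → excluded.
E [Wed 19:00, Thu 06:00] → meets → excluded.
H [Fri 15:00, Sun 16:00] → overlapped-by → excluded.
J [Sat 23:00, Sun 14:00] → overlapped-by → excluded.
K [Thu 13:00, Fri 12:00] → during → excluded.
R [Wed 01:00, Fri 16:00] → overlaps → excluded.
U [Tue 03:00, Fri 02:00] → overlaps → excluded.
V [Thu 13:00, Fri 06:00] → during → excluded.
W [Tue 14:00, Thu 07:00] → overlaps → excluded.
Z [Tue 08:00, Tue 19:00] → before → candidate.
Among candidates, latest end is Tue 19:00 → Z.

Z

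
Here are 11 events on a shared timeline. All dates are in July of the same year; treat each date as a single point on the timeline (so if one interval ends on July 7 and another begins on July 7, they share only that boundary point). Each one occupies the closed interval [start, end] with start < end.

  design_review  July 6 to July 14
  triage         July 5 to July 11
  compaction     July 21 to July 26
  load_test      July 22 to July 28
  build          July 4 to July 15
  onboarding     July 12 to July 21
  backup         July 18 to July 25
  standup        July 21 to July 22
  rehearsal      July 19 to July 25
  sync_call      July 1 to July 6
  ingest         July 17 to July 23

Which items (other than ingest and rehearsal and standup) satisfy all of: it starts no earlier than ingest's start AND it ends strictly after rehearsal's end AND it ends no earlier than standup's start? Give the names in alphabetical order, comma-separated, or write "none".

compaction, load_test

Conditions: its start is no earlier than ingest's start (X.start >= July 17) AND its end is strictly after rehearsal's end (X.end > July 25) AND its end is no earlier than standup's start (X.end >= July 21).
backup: start July 18 >= July 17? ✓; end July 25 > July 25? ✗; end July 25 >= July 21? ✓ → no.
build: start July 4 >= July 17? ✗; end July 15 > July 25? ✗; end July 15 >= July 21? ✗ → no.
compaction: start July 21 >= July 17? ✓; end July 26 > July 25? ✓; end July 26 >= July 21? ✓ → yes.
design_review: start July 6 >= July 17? ✗; end July 14 > July 25? ✗; end July 14 >= July 21? ✗ → no.
load_test: start July 22 >= July 17? ✓; end July 28 > July 25? ✓; end July 28 >= July 21? ✓ → yes.
onboarding: start July 12 >= July 17? ✗; end July 21 > July 25? ✗; end July 21 >= July 21? ✓ → no.
sync_call: start July 1 >= July 17? ✗; end July 6 > July 25? ✗; end July 6 >= July 21? ✗ → no.
triage: start July 5 >= July 17? ✗; end July 11 > July 25? ✗; end July 11 >= July 21? ✗ → no.
Result: compaction, load_test.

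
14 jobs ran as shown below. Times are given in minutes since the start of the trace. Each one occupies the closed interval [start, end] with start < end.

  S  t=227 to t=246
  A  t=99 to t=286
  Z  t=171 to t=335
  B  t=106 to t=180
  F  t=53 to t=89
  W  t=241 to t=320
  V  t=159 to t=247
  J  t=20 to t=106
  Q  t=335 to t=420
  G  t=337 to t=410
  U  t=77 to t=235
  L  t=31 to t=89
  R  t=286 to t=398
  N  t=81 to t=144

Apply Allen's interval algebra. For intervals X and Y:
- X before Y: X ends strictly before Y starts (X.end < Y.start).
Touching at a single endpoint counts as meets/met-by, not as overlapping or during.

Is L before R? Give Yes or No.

Yes

L = [t=31, t=89], R = [t=286, t=398].
Actual relation of L to R: before.
Asked whether 'before' holds → Yes.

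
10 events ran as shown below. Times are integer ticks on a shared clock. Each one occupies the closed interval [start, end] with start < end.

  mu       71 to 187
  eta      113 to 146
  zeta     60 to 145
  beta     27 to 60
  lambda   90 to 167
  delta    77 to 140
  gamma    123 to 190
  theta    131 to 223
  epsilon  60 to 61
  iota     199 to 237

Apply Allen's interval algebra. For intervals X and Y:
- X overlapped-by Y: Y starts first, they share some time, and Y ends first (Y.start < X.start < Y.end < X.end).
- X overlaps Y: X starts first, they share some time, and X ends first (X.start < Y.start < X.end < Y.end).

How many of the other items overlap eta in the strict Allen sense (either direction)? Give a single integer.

Target eta = [113, 146].
beta [27, 60] → before → no.
delta [77, 140] → overlaps → counts.
epsilon [60, 61] → before → no.
gamma [123, 190] → overlapped-by → counts.
iota [199, 237] → after → no.
lambda [90, 167] → contains → no.
mu [71, 187] → contains → no.
theta [131, 223] → overlapped-by → counts.
zeta [60, 145] → overlaps → counts.
Total: 4.

4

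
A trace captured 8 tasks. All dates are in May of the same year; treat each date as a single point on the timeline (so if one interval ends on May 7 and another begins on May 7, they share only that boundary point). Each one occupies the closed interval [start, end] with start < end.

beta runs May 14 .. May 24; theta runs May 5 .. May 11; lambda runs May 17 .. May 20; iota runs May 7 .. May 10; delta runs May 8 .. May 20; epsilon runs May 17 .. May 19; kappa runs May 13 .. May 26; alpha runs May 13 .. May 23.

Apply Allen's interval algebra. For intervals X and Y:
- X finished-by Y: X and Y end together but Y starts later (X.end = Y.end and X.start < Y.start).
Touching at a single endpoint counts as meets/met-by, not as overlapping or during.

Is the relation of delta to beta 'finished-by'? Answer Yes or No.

No

delta = [May 8, May 20], beta = [May 14, May 24].
Actual relation of delta to beta: overlaps.
Asked whether 'finished-by' holds → No.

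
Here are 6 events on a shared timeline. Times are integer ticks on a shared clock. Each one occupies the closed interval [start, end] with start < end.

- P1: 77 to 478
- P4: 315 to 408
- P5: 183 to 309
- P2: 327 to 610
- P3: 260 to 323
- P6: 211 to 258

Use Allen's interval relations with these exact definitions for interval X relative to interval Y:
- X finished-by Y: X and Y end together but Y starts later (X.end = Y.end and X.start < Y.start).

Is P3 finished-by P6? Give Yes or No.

No

P3 = [260, 323], P6 = [211, 258].
Actual relation of P3 to P6: after.
Asked whether 'finished-by' holds → No.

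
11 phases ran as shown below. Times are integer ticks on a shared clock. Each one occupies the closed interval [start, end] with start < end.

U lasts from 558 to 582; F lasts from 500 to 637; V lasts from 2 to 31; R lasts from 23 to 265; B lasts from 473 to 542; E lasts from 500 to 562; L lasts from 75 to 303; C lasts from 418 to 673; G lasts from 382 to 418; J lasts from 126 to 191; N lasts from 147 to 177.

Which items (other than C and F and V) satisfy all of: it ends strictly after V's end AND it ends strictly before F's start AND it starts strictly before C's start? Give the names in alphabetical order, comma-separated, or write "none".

Conditions: its end is strictly after V's end (X.end > 31) AND its end is strictly before F's start (X.end < 500) AND its start is strictly before C's start (X.start < 418).
B: end 542 > 31? ✓; end 542 < 500? ✗; start 473 < 418? ✗ → no.
E: end 562 > 31? ✓; end 562 < 500? ✗; start 500 < 418? ✗ → no.
G: end 418 > 31? ✓; end 418 < 500? ✓; start 382 < 418? ✓ → yes.
J: end 191 > 31? ✓; end 191 < 500? ✓; start 126 < 418? ✓ → yes.
L: end 303 > 31? ✓; end 303 < 500? ✓; start 75 < 418? ✓ → yes.
N: end 177 > 31? ✓; end 177 < 500? ✓; start 147 < 418? ✓ → yes.
R: end 265 > 31? ✓; end 265 < 500? ✓; start 23 < 418? ✓ → yes.
U: end 582 > 31? ✓; end 582 < 500? ✗; start 558 < 418? ✗ → no.
Result: G, J, L, N, R.

G, J, L, N, R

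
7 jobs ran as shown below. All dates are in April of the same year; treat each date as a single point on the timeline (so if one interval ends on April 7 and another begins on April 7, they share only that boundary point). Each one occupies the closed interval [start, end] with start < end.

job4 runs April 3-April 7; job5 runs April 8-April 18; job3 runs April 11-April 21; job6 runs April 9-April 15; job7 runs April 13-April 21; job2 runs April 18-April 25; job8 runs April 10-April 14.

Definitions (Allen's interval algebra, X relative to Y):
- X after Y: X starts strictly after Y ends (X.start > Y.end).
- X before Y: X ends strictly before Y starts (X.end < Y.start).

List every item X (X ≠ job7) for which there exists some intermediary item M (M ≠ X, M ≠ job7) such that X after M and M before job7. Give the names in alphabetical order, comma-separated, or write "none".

Target job7 = [April 13, April 21].
Intermediaries M with M before job7: job4.
Via job4 — items with X after job4: job2, job3, job5, job6, job8.
Union: job2, job3, job5, job6, job8.

job2, job3, job5, job6, job8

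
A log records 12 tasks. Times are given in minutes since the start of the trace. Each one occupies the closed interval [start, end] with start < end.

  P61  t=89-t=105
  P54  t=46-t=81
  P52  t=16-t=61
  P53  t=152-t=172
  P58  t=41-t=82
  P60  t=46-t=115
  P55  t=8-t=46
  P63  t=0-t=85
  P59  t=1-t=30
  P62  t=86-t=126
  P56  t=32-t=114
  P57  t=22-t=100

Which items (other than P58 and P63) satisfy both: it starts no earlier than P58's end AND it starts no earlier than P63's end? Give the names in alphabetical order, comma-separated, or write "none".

Conditions: its start is no earlier than P58's end (X.start >= t=82) AND its start is no earlier than P63's end (X.start >= t=85).
P52: start t=16 >= t=82? ✗; start t=16 >= t=85? ✗ → no.
P53: start t=152 >= t=82? ✓; start t=152 >= t=85? ✓ → yes.
P54: start t=46 >= t=82? ✗; start t=46 >= t=85? ✗ → no.
P55: start t=8 >= t=82? ✗; start t=8 >= t=85? ✗ → no.
P56: start t=32 >= t=82? ✗; start t=32 >= t=85? ✗ → no.
P57: start t=22 >= t=82? ✗; start t=22 >= t=85? ✗ → no.
P59: start t=1 >= t=82? ✗; start t=1 >= t=85? ✗ → no.
P60: start t=46 >= t=82? ✗; start t=46 >= t=85? ✗ → no.
P61: start t=89 >= t=82? ✓; start t=89 >= t=85? ✓ → yes.
P62: start t=86 >= t=82? ✓; start t=86 >= t=85? ✓ → yes.
Result: P53, P61, P62.

P53, P61, P62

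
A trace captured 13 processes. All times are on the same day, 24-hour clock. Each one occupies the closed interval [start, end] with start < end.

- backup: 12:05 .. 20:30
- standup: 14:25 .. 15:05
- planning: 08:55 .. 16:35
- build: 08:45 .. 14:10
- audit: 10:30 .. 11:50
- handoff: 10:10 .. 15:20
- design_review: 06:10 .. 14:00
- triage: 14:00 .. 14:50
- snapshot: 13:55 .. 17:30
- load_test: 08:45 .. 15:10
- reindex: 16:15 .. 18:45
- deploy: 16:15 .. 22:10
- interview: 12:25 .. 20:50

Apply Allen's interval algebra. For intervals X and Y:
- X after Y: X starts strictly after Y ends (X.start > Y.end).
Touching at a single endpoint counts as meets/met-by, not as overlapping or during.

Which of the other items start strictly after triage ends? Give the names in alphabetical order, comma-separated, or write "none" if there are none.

Target triage = [14:00, 14:50].
audit [10:30, 11:50] → before → no.
backup [12:05, 20:30] → contains → no.
build [08:45, 14:10] → overlaps → no.
deploy [16:15, 22:10] → after → yes.
design_review [06:10, 14:00] → meets → no.
handoff [10:10, 15:20] → contains → no.
interview [12:25, 20:50] → contains → no.
load_test [08:45, 15:10] → contains → no.
planning [08:55, 16:35] → contains → no.
reindex [16:15, 18:45] → after → yes.
snapshot [13:55, 17:30] → contains → no.
standup [14:25, 15:05] → overlapped-by → no.
Result: deploy, reindex.

deploy, reindex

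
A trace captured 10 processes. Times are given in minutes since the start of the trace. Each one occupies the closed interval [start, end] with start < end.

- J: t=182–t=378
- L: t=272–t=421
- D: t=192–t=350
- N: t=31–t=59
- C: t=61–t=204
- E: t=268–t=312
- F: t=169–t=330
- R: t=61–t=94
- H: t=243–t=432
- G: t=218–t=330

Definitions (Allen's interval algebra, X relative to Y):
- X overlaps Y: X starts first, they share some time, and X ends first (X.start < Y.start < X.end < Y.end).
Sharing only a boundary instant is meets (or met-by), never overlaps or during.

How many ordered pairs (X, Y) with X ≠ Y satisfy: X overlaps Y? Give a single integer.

Checking all 90 ordered pairs for relation 'overlaps'; matching pairs in alphabetical order:
(C, D): C overlaps D ✓
(C, F): C overlaps F ✓
(C, J): C overlaps J ✓
(D, H): D overlaps H ✓
(D, L): D overlaps L ✓
(E, L): E overlaps L ✓
(F, D): F overlaps D ✓
(F, H): F overlaps H ✓
(F, J): F overlaps J ✓
(F, L): F overlaps L ✓
(G, H): G overlaps H ✓
(G, L): G overlaps L ✓
(J, H): J overlaps H ✓
(J, L): J overlaps L ✓
Count: 14.

14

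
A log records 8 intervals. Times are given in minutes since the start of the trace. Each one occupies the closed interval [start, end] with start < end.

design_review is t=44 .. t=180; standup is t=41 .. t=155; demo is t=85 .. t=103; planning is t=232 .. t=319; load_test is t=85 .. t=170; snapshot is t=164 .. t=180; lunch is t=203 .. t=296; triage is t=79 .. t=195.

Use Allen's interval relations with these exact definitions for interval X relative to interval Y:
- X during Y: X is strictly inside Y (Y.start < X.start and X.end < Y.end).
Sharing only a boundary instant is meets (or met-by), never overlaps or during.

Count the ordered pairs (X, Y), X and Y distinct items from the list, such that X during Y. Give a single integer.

Checking all 56 ordered pairs for relation 'during'; matching pairs in alphabetical order:
(demo, design_review): demo during design_review ✓
(demo, standup): demo during standup ✓
(demo, triage): demo during triage ✓
(load_test, design_review): load_test during design_review ✓
(load_test, triage): load_test during triage ✓
(snapshot, triage): snapshot during triage ✓
Count: 6.

6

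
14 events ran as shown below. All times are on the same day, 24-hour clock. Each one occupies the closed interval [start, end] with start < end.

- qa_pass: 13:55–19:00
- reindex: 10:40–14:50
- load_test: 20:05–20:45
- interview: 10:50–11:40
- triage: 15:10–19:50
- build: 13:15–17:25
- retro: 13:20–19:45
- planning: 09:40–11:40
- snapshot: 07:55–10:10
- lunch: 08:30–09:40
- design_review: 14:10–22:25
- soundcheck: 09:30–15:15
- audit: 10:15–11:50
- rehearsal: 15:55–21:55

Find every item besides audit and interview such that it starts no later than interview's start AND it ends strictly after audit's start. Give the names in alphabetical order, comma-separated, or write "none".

Conditions: its start is no later than interview's start (X.start <= 10:50) AND its end is strictly after audit's start (X.end > 10:15).
build: start 13:15 <= 10:50? ✗; end 17:25 > 10:15? ✓ → no.
design_review: start 14:10 <= 10:50? ✗; end 22:25 > 10:15? ✓ → no.
load_test: start 20:05 <= 10:50? ✗; end 20:45 > 10:15? ✓ → no.
lunch: start 08:30 <= 10:50? ✓; end 09:40 > 10:15? ✗ → no.
planning: start 09:40 <= 10:50? ✓; end 11:40 > 10:15? ✓ → yes.
qa_pass: start 13:55 <= 10:50? ✗; end 19:00 > 10:15? ✓ → no.
rehearsal: start 15:55 <= 10:50? ✗; end 21:55 > 10:15? ✓ → no.
reindex: start 10:40 <= 10:50? ✓; end 14:50 > 10:15? ✓ → yes.
retro: start 13:20 <= 10:50? ✗; end 19:45 > 10:15? ✓ → no.
snapshot: start 07:55 <= 10:50? ✓; end 10:10 > 10:15? ✗ → no.
soundcheck: start 09:30 <= 10:50? ✓; end 15:15 > 10:15? ✓ → yes.
triage: start 15:10 <= 10:50? ✗; end 19:50 > 10:15? ✓ → no.
Result: planning, reindex, soundcheck.

planning, reindex, soundcheck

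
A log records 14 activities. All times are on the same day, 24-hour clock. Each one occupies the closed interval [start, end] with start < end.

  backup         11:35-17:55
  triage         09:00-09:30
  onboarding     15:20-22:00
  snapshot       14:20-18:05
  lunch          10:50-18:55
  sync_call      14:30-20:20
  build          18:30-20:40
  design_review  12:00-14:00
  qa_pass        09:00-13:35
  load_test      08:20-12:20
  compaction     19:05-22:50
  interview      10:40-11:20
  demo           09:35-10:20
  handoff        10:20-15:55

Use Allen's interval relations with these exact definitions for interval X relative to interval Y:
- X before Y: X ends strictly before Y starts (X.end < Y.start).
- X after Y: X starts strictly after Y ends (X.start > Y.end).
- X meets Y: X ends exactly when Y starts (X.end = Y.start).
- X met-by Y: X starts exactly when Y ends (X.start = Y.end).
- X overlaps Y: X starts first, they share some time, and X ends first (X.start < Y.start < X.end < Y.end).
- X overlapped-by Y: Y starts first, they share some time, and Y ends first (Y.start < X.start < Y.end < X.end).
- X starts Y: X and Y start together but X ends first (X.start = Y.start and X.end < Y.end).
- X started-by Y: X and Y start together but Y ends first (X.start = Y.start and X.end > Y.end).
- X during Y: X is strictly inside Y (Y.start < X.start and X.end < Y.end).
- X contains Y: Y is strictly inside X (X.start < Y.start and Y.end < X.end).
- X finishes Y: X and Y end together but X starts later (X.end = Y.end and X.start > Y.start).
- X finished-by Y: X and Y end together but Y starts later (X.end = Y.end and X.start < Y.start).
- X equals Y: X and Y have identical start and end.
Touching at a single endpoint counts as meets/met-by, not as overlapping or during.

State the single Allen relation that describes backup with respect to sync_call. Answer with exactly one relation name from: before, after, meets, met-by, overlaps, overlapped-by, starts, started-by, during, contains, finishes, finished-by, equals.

backup = [11:35, 17:55]; sync_call = [14:30, 20:20].
Compare endpoints: backup.start < sync_call.start, backup.start < sync_call.end, backup.end > sync_call.start, backup.end < sync_call.end.
That pattern is 'overlaps'.

overlaps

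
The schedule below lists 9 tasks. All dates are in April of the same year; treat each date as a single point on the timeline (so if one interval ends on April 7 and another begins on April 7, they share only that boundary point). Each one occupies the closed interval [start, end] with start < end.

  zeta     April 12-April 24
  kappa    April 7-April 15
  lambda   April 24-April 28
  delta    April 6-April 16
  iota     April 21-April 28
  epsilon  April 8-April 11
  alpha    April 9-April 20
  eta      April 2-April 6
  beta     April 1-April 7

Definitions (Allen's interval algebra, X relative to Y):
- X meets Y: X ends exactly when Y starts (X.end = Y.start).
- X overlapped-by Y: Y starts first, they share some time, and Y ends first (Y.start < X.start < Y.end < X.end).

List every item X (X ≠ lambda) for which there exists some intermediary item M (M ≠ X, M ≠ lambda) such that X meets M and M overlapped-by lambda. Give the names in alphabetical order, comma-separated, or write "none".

Target lambda = [April 24, April 28].
Intermediaries M with M overlapped-by lambda: none.
Union: none.

none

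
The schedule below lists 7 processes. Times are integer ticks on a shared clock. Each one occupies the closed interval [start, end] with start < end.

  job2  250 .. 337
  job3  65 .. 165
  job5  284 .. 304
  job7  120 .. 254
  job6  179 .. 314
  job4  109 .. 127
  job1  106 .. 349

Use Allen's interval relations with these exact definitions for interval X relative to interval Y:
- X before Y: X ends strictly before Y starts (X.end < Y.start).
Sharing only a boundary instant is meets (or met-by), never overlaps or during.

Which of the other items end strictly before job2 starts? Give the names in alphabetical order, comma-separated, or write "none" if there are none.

Target job2 = [250, 337].
job1 [106, 349] → contains → no.
job3 [65, 165] → before → yes.
job4 [109, 127] → before → yes.
job5 [284, 304] → during → no.
job6 [179, 314] → overlaps → no.
job7 [120, 254] → overlaps → no.
Result: job3, job4.

job3, job4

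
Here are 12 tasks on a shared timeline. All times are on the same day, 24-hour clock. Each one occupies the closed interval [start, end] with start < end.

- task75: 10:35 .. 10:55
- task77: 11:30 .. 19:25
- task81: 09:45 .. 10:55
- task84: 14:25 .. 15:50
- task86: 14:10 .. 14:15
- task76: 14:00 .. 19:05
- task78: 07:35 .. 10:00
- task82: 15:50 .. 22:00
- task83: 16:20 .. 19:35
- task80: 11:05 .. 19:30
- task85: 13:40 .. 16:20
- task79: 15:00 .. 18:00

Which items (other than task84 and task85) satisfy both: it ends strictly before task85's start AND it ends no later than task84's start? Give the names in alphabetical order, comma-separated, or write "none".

task75, task78, task81

Conditions: its end is strictly before task85's start (X.end < 13:40) AND its end is no later than task84's start (X.end <= 14:25).
task75: end 10:55 < 13:40? ✓; end 10:55 <= 14:25? ✓ → yes.
task76: end 19:05 < 13:40? ✗; end 19:05 <= 14:25? ✗ → no.
task77: end 19:25 < 13:40? ✗; end 19:25 <= 14:25? ✗ → no.
task78: end 10:00 < 13:40? ✓; end 10:00 <= 14:25? ✓ → yes.
task79: end 18:00 < 13:40? ✗; end 18:00 <= 14:25? ✗ → no.
task80: end 19:30 < 13:40? ✗; end 19:30 <= 14:25? ✗ → no.
task81: end 10:55 < 13:40? ✓; end 10:55 <= 14:25? ✓ → yes.
task82: end 22:00 < 13:40? ✗; end 22:00 <= 14:25? ✗ → no.
task83: end 19:35 < 13:40? ✗; end 19:35 <= 14:25? ✗ → no.
task86: end 14:15 < 13:40? ✗; end 14:15 <= 14:25? ✓ → no.
Result: task75, task78, task81.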